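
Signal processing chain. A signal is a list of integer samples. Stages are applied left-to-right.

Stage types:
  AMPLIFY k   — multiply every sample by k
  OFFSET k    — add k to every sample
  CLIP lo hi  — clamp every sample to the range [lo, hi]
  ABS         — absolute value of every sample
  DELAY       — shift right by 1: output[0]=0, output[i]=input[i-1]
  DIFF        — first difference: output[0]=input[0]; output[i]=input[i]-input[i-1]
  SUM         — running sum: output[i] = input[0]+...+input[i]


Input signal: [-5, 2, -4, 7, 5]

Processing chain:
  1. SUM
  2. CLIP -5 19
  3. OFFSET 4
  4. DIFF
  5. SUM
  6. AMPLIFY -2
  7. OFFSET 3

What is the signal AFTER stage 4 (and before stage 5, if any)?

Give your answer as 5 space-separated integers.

Answer: -1 2 -2 5 5

Derivation:
Input: [-5, 2, -4, 7, 5]
Stage 1 (SUM): sum[0..0]=-5, sum[0..1]=-3, sum[0..2]=-7, sum[0..3]=0, sum[0..4]=5 -> [-5, -3, -7, 0, 5]
Stage 2 (CLIP -5 19): clip(-5,-5,19)=-5, clip(-3,-5,19)=-3, clip(-7,-5,19)=-5, clip(0,-5,19)=0, clip(5,-5,19)=5 -> [-5, -3, -5, 0, 5]
Stage 3 (OFFSET 4): -5+4=-1, -3+4=1, -5+4=-1, 0+4=4, 5+4=9 -> [-1, 1, -1, 4, 9]
Stage 4 (DIFF): s[0]=-1, 1--1=2, -1-1=-2, 4--1=5, 9-4=5 -> [-1, 2, -2, 5, 5]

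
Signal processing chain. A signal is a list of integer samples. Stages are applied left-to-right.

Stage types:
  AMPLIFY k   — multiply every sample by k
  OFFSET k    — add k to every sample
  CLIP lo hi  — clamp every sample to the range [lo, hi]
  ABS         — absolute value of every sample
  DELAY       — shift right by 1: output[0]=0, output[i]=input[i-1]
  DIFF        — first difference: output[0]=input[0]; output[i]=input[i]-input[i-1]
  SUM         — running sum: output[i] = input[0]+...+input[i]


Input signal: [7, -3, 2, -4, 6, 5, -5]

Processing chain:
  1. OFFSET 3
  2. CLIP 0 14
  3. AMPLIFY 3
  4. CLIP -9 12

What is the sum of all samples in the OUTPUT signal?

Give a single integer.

Answer: 48

Derivation:
Input: [7, -3, 2, -4, 6, 5, -5]
Stage 1 (OFFSET 3): 7+3=10, -3+3=0, 2+3=5, -4+3=-1, 6+3=9, 5+3=8, -5+3=-2 -> [10, 0, 5, -1, 9, 8, -2]
Stage 2 (CLIP 0 14): clip(10,0,14)=10, clip(0,0,14)=0, clip(5,0,14)=5, clip(-1,0,14)=0, clip(9,0,14)=9, clip(8,0,14)=8, clip(-2,0,14)=0 -> [10, 0, 5, 0, 9, 8, 0]
Stage 3 (AMPLIFY 3): 10*3=30, 0*3=0, 5*3=15, 0*3=0, 9*3=27, 8*3=24, 0*3=0 -> [30, 0, 15, 0, 27, 24, 0]
Stage 4 (CLIP -9 12): clip(30,-9,12)=12, clip(0,-9,12)=0, clip(15,-9,12)=12, clip(0,-9,12)=0, clip(27,-9,12)=12, clip(24,-9,12)=12, clip(0,-9,12)=0 -> [12, 0, 12, 0, 12, 12, 0]
Output sum: 48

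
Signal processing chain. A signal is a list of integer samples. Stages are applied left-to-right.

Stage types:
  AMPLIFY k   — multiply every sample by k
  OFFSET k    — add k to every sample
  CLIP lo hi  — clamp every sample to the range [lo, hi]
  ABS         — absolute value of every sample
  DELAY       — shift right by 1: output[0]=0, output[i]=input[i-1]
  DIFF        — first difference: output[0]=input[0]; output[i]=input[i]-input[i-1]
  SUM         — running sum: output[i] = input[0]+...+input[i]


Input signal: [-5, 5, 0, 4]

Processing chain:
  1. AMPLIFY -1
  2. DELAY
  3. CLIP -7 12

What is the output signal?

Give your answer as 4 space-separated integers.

Input: [-5, 5, 0, 4]
Stage 1 (AMPLIFY -1): -5*-1=5, 5*-1=-5, 0*-1=0, 4*-1=-4 -> [5, -5, 0, -4]
Stage 2 (DELAY): [0, 5, -5, 0] = [0, 5, -5, 0] -> [0, 5, -5, 0]
Stage 3 (CLIP -7 12): clip(0,-7,12)=0, clip(5,-7,12)=5, clip(-5,-7,12)=-5, clip(0,-7,12)=0 -> [0, 5, -5, 0]

Answer: 0 5 -5 0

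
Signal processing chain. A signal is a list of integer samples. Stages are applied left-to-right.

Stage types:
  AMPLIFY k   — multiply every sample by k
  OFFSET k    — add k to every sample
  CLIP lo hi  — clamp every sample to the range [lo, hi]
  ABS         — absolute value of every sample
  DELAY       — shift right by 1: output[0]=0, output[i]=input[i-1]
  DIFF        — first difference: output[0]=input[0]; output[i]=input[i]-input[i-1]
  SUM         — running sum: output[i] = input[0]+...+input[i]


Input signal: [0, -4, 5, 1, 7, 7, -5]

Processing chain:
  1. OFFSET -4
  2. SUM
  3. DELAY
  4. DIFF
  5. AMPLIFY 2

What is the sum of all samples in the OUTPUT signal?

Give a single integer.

Answer: -16

Derivation:
Input: [0, -4, 5, 1, 7, 7, -5]
Stage 1 (OFFSET -4): 0+-4=-4, -4+-4=-8, 5+-4=1, 1+-4=-3, 7+-4=3, 7+-4=3, -5+-4=-9 -> [-4, -8, 1, -3, 3, 3, -9]
Stage 2 (SUM): sum[0..0]=-4, sum[0..1]=-12, sum[0..2]=-11, sum[0..3]=-14, sum[0..4]=-11, sum[0..5]=-8, sum[0..6]=-17 -> [-4, -12, -11, -14, -11, -8, -17]
Stage 3 (DELAY): [0, -4, -12, -11, -14, -11, -8] = [0, -4, -12, -11, -14, -11, -8] -> [0, -4, -12, -11, -14, -11, -8]
Stage 4 (DIFF): s[0]=0, -4-0=-4, -12--4=-8, -11--12=1, -14--11=-3, -11--14=3, -8--11=3 -> [0, -4, -8, 1, -3, 3, 3]
Stage 5 (AMPLIFY 2): 0*2=0, -4*2=-8, -8*2=-16, 1*2=2, -3*2=-6, 3*2=6, 3*2=6 -> [0, -8, -16, 2, -6, 6, 6]
Output sum: -16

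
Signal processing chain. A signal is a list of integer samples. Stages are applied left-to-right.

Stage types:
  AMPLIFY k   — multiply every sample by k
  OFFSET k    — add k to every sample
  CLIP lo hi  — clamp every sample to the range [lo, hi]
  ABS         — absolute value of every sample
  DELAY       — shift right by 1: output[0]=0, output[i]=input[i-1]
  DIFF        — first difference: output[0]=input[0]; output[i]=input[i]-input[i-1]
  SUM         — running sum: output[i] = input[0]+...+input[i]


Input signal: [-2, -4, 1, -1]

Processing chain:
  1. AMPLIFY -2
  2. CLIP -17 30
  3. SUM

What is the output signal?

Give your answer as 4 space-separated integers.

Answer: 4 12 10 12

Derivation:
Input: [-2, -4, 1, -1]
Stage 1 (AMPLIFY -2): -2*-2=4, -4*-2=8, 1*-2=-2, -1*-2=2 -> [4, 8, -2, 2]
Stage 2 (CLIP -17 30): clip(4,-17,30)=4, clip(8,-17,30)=8, clip(-2,-17,30)=-2, clip(2,-17,30)=2 -> [4, 8, -2, 2]
Stage 3 (SUM): sum[0..0]=4, sum[0..1]=12, sum[0..2]=10, sum[0..3]=12 -> [4, 12, 10, 12]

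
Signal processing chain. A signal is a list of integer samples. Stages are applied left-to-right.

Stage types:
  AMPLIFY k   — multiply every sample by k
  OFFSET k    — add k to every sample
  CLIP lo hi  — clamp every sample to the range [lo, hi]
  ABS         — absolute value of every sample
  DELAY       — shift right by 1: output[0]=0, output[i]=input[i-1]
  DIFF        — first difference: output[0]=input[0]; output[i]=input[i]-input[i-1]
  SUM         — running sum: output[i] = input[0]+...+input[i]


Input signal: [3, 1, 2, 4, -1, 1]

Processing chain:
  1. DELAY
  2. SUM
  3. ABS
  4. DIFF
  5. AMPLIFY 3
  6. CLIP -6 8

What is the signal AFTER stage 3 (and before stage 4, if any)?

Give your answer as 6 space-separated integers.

Input: [3, 1, 2, 4, -1, 1]
Stage 1 (DELAY): [0, 3, 1, 2, 4, -1] = [0, 3, 1, 2, 4, -1] -> [0, 3, 1, 2, 4, -1]
Stage 2 (SUM): sum[0..0]=0, sum[0..1]=3, sum[0..2]=4, sum[0..3]=6, sum[0..4]=10, sum[0..5]=9 -> [0, 3, 4, 6, 10, 9]
Stage 3 (ABS): |0|=0, |3|=3, |4|=4, |6|=6, |10|=10, |9|=9 -> [0, 3, 4, 6, 10, 9]

Answer: 0 3 4 6 10 9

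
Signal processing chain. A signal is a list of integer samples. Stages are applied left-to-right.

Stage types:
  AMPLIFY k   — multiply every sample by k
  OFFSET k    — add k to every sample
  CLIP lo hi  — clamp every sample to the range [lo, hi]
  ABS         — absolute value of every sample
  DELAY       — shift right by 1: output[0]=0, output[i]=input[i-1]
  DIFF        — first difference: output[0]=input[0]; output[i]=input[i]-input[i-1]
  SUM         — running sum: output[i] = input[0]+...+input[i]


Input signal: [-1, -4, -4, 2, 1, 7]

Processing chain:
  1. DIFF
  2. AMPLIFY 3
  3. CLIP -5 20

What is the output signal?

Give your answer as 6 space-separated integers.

Answer: -3 -5 0 18 -3 18

Derivation:
Input: [-1, -4, -4, 2, 1, 7]
Stage 1 (DIFF): s[0]=-1, -4--1=-3, -4--4=0, 2--4=6, 1-2=-1, 7-1=6 -> [-1, -3, 0, 6, -1, 6]
Stage 2 (AMPLIFY 3): -1*3=-3, -3*3=-9, 0*3=0, 6*3=18, -1*3=-3, 6*3=18 -> [-3, -9, 0, 18, -3, 18]
Stage 3 (CLIP -5 20): clip(-3,-5,20)=-3, clip(-9,-5,20)=-5, clip(0,-5,20)=0, clip(18,-5,20)=18, clip(-3,-5,20)=-3, clip(18,-5,20)=18 -> [-3, -5, 0, 18, -3, 18]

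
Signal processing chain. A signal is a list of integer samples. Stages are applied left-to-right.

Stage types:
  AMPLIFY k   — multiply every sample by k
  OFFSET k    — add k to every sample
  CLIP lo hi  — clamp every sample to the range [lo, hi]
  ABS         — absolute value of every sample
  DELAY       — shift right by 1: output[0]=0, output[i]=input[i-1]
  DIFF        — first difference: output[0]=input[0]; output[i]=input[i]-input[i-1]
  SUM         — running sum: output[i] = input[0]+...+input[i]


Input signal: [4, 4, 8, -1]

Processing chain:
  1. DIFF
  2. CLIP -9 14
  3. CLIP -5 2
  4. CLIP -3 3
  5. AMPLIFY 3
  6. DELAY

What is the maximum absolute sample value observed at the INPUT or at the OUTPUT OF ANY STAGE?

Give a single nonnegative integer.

Input: [4, 4, 8, -1] (max |s|=8)
Stage 1 (DIFF): s[0]=4, 4-4=0, 8-4=4, -1-8=-9 -> [4, 0, 4, -9] (max |s|=9)
Stage 2 (CLIP -9 14): clip(4,-9,14)=4, clip(0,-9,14)=0, clip(4,-9,14)=4, clip(-9,-9,14)=-9 -> [4, 0, 4, -9] (max |s|=9)
Stage 3 (CLIP -5 2): clip(4,-5,2)=2, clip(0,-5,2)=0, clip(4,-5,2)=2, clip(-9,-5,2)=-5 -> [2, 0, 2, -5] (max |s|=5)
Stage 4 (CLIP -3 3): clip(2,-3,3)=2, clip(0,-3,3)=0, clip(2,-3,3)=2, clip(-5,-3,3)=-3 -> [2, 0, 2, -3] (max |s|=3)
Stage 5 (AMPLIFY 3): 2*3=6, 0*3=0, 2*3=6, -3*3=-9 -> [6, 0, 6, -9] (max |s|=9)
Stage 6 (DELAY): [0, 6, 0, 6] = [0, 6, 0, 6] -> [0, 6, 0, 6] (max |s|=6)
Overall max amplitude: 9

Answer: 9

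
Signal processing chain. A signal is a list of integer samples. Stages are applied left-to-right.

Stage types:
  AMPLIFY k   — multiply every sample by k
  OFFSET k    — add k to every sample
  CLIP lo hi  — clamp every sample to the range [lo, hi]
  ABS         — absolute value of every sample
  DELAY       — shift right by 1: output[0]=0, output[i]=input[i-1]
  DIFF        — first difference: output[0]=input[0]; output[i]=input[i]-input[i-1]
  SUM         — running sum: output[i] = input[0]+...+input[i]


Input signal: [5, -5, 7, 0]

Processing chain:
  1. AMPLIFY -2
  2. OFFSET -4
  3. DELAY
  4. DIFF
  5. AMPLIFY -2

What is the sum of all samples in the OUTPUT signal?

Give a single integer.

Answer: 36

Derivation:
Input: [5, -5, 7, 0]
Stage 1 (AMPLIFY -2): 5*-2=-10, -5*-2=10, 7*-2=-14, 0*-2=0 -> [-10, 10, -14, 0]
Stage 2 (OFFSET -4): -10+-4=-14, 10+-4=6, -14+-4=-18, 0+-4=-4 -> [-14, 6, -18, -4]
Stage 3 (DELAY): [0, -14, 6, -18] = [0, -14, 6, -18] -> [0, -14, 6, -18]
Stage 4 (DIFF): s[0]=0, -14-0=-14, 6--14=20, -18-6=-24 -> [0, -14, 20, -24]
Stage 5 (AMPLIFY -2): 0*-2=0, -14*-2=28, 20*-2=-40, -24*-2=48 -> [0, 28, -40, 48]
Output sum: 36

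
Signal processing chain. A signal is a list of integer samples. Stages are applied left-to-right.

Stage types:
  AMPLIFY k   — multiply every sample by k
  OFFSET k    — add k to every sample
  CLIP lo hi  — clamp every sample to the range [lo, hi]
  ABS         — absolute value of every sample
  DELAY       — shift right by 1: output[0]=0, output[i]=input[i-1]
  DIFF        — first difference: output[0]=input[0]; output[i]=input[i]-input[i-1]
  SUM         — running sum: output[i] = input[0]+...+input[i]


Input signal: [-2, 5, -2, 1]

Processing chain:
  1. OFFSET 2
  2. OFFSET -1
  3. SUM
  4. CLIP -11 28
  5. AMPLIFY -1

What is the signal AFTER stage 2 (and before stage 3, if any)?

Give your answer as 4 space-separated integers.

Answer: -1 6 -1 2

Derivation:
Input: [-2, 5, -2, 1]
Stage 1 (OFFSET 2): -2+2=0, 5+2=7, -2+2=0, 1+2=3 -> [0, 7, 0, 3]
Stage 2 (OFFSET -1): 0+-1=-1, 7+-1=6, 0+-1=-1, 3+-1=2 -> [-1, 6, -1, 2]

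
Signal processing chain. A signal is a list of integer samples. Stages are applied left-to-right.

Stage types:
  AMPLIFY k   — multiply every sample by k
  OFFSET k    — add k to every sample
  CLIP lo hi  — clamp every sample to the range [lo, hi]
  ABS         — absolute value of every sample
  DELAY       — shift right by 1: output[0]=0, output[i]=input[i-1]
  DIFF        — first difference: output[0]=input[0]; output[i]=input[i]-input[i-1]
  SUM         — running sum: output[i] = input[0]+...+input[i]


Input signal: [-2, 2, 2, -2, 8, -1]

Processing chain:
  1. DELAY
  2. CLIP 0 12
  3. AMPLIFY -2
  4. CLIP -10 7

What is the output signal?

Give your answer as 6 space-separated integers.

Input: [-2, 2, 2, -2, 8, -1]
Stage 1 (DELAY): [0, -2, 2, 2, -2, 8] = [0, -2, 2, 2, -2, 8] -> [0, -2, 2, 2, -2, 8]
Stage 2 (CLIP 0 12): clip(0,0,12)=0, clip(-2,0,12)=0, clip(2,0,12)=2, clip(2,0,12)=2, clip(-2,0,12)=0, clip(8,0,12)=8 -> [0, 0, 2, 2, 0, 8]
Stage 3 (AMPLIFY -2): 0*-2=0, 0*-2=0, 2*-2=-4, 2*-2=-4, 0*-2=0, 8*-2=-16 -> [0, 0, -4, -4, 0, -16]
Stage 4 (CLIP -10 7): clip(0,-10,7)=0, clip(0,-10,7)=0, clip(-4,-10,7)=-4, clip(-4,-10,7)=-4, clip(0,-10,7)=0, clip(-16,-10,7)=-10 -> [0, 0, -4, -4, 0, -10]

Answer: 0 0 -4 -4 0 -10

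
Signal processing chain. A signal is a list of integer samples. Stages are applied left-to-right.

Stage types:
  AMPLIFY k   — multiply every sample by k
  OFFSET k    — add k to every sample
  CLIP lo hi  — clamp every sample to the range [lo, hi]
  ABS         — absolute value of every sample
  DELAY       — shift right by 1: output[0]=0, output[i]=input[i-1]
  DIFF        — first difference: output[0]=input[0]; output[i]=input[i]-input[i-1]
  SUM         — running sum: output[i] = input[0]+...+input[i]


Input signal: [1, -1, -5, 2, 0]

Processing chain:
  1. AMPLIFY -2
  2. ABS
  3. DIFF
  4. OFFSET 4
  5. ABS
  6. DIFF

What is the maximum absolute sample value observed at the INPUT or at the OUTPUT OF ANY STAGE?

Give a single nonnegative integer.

Input: [1, -1, -5, 2, 0] (max |s|=5)
Stage 1 (AMPLIFY -2): 1*-2=-2, -1*-2=2, -5*-2=10, 2*-2=-4, 0*-2=0 -> [-2, 2, 10, -4, 0] (max |s|=10)
Stage 2 (ABS): |-2|=2, |2|=2, |10|=10, |-4|=4, |0|=0 -> [2, 2, 10, 4, 0] (max |s|=10)
Stage 3 (DIFF): s[0]=2, 2-2=0, 10-2=8, 4-10=-6, 0-4=-4 -> [2, 0, 8, -6, -4] (max |s|=8)
Stage 4 (OFFSET 4): 2+4=6, 0+4=4, 8+4=12, -6+4=-2, -4+4=0 -> [6, 4, 12, -2, 0] (max |s|=12)
Stage 5 (ABS): |6|=6, |4|=4, |12|=12, |-2|=2, |0|=0 -> [6, 4, 12, 2, 0] (max |s|=12)
Stage 6 (DIFF): s[0]=6, 4-6=-2, 12-4=8, 2-12=-10, 0-2=-2 -> [6, -2, 8, -10, -2] (max |s|=10)
Overall max amplitude: 12

Answer: 12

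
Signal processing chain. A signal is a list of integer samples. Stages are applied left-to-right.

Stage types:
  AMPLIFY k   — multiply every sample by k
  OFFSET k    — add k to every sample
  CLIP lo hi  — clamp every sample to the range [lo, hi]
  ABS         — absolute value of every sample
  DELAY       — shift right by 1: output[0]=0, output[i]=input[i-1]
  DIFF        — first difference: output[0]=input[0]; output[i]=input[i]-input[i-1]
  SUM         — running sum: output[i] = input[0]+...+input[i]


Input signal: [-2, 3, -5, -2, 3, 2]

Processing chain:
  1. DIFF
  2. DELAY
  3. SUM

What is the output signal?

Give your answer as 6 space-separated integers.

Answer: 0 -2 3 -5 -2 3

Derivation:
Input: [-2, 3, -5, -2, 3, 2]
Stage 1 (DIFF): s[0]=-2, 3--2=5, -5-3=-8, -2--5=3, 3--2=5, 2-3=-1 -> [-2, 5, -8, 3, 5, -1]
Stage 2 (DELAY): [0, -2, 5, -8, 3, 5] = [0, -2, 5, -8, 3, 5] -> [0, -2, 5, -8, 3, 5]
Stage 3 (SUM): sum[0..0]=0, sum[0..1]=-2, sum[0..2]=3, sum[0..3]=-5, sum[0..4]=-2, sum[0..5]=3 -> [0, -2, 3, -5, -2, 3]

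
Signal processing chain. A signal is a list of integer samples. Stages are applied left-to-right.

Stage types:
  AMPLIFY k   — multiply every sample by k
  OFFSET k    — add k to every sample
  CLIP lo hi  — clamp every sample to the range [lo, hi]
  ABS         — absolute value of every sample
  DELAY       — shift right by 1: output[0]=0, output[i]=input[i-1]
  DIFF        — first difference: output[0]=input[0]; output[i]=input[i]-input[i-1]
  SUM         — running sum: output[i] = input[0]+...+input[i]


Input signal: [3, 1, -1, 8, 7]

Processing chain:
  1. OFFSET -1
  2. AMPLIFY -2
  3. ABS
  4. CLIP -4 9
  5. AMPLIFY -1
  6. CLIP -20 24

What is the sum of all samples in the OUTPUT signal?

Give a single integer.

Input: [3, 1, -1, 8, 7]
Stage 1 (OFFSET -1): 3+-1=2, 1+-1=0, -1+-1=-2, 8+-1=7, 7+-1=6 -> [2, 0, -2, 7, 6]
Stage 2 (AMPLIFY -2): 2*-2=-4, 0*-2=0, -2*-2=4, 7*-2=-14, 6*-2=-12 -> [-4, 0, 4, -14, -12]
Stage 3 (ABS): |-4|=4, |0|=0, |4|=4, |-14|=14, |-12|=12 -> [4, 0, 4, 14, 12]
Stage 4 (CLIP -4 9): clip(4,-4,9)=4, clip(0,-4,9)=0, clip(4,-4,9)=4, clip(14,-4,9)=9, clip(12,-4,9)=9 -> [4, 0, 4, 9, 9]
Stage 5 (AMPLIFY -1): 4*-1=-4, 0*-1=0, 4*-1=-4, 9*-1=-9, 9*-1=-9 -> [-4, 0, -4, -9, -9]
Stage 6 (CLIP -20 24): clip(-4,-20,24)=-4, clip(0,-20,24)=0, clip(-4,-20,24)=-4, clip(-9,-20,24)=-9, clip(-9,-20,24)=-9 -> [-4, 0, -4, -9, -9]
Output sum: -26

Answer: -26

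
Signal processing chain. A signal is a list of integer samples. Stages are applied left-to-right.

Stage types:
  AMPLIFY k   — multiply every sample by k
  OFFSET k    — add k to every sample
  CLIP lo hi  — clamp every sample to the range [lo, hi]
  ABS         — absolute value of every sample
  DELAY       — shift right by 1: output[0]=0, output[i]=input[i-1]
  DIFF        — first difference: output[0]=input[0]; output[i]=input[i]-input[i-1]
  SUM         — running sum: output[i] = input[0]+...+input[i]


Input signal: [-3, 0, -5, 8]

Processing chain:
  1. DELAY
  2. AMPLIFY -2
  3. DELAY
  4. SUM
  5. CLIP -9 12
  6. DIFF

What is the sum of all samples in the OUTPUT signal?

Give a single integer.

Answer: 6

Derivation:
Input: [-3, 0, -5, 8]
Stage 1 (DELAY): [0, -3, 0, -5] = [0, -3, 0, -5] -> [0, -3, 0, -5]
Stage 2 (AMPLIFY -2): 0*-2=0, -3*-2=6, 0*-2=0, -5*-2=10 -> [0, 6, 0, 10]
Stage 3 (DELAY): [0, 0, 6, 0] = [0, 0, 6, 0] -> [0, 0, 6, 0]
Stage 4 (SUM): sum[0..0]=0, sum[0..1]=0, sum[0..2]=6, sum[0..3]=6 -> [0, 0, 6, 6]
Stage 5 (CLIP -9 12): clip(0,-9,12)=0, clip(0,-9,12)=0, clip(6,-9,12)=6, clip(6,-9,12)=6 -> [0, 0, 6, 6]
Stage 6 (DIFF): s[0]=0, 0-0=0, 6-0=6, 6-6=0 -> [0, 0, 6, 0]
Output sum: 6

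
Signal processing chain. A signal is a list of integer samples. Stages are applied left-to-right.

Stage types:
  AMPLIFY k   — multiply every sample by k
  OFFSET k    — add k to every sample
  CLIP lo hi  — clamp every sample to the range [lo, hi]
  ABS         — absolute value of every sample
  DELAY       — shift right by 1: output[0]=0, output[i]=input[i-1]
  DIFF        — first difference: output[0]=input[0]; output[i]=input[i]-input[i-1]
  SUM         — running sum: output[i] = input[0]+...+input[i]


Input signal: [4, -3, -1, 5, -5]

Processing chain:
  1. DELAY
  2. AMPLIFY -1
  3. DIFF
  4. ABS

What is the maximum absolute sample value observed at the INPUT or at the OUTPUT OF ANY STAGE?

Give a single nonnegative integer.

Input: [4, -3, -1, 5, -5] (max |s|=5)
Stage 1 (DELAY): [0, 4, -3, -1, 5] = [0, 4, -3, -1, 5] -> [0, 4, -3, -1, 5] (max |s|=5)
Stage 2 (AMPLIFY -1): 0*-1=0, 4*-1=-4, -3*-1=3, -1*-1=1, 5*-1=-5 -> [0, -4, 3, 1, -5] (max |s|=5)
Stage 3 (DIFF): s[0]=0, -4-0=-4, 3--4=7, 1-3=-2, -5-1=-6 -> [0, -4, 7, -2, -6] (max |s|=7)
Stage 4 (ABS): |0|=0, |-4|=4, |7|=7, |-2|=2, |-6|=6 -> [0, 4, 7, 2, 6] (max |s|=7)
Overall max amplitude: 7

Answer: 7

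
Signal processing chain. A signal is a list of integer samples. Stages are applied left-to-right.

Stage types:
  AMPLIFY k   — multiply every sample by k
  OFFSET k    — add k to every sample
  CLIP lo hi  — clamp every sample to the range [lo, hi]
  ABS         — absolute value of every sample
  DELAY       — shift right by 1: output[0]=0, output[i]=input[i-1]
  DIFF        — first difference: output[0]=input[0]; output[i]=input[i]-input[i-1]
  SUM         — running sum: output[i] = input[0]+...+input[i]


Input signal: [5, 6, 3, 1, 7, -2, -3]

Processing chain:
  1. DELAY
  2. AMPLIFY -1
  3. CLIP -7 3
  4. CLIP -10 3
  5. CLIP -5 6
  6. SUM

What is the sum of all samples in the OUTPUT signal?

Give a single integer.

Answer: -78

Derivation:
Input: [5, 6, 3, 1, 7, -2, -3]
Stage 1 (DELAY): [0, 5, 6, 3, 1, 7, -2] = [0, 5, 6, 3, 1, 7, -2] -> [0, 5, 6, 3, 1, 7, -2]
Stage 2 (AMPLIFY -1): 0*-1=0, 5*-1=-5, 6*-1=-6, 3*-1=-3, 1*-1=-1, 7*-1=-7, -2*-1=2 -> [0, -5, -6, -3, -1, -7, 2]
Stage 3 (CLIP -7 3): clip(0,-7,3)=0, clip(-5,-7,3)=-5, clip(-6,-7,3)=-6, clip(-3,-7,3)=-3, clip(-1,-7,3)=-1, clip(-7,-7,3)=-7, clip(2,-7,3)=2 -> [0, -5, -6, -3, -1, -7, 2]
Stage 4 (CLIP -10 3): clip(0,-10,3)=0, clip(-5,-10,3)=-5, clip(-6,-10,3)=-6, clip(-3,-10,3)=-3, clip(-1,-10,3)=-1, clip(-7,-10,3)=-7, clip(2,-10,3)=2 -> [0, -5, -6, -3, -1, -7, 2]
Stage 5 (CLIP -5 6): clip(0,-5,6)=0, clip(-5,-5,6)=-5, clip(-6,-5,6)=-5, clip(-3,-5,6)=-3, clip(-1,-5,6)=-1, clip(-7,-5,6)=-5, clip(2,-5,6)=2 -> [0, -5, -5, -3, -1, -5, 2]
Stage 6 (SUM): sum[0..0]=0, sum[0..1]=-5, sum[0..2]=-10, sum[0..3]=-13, sum[0..4]=-14, sum[0..5]=-19, sum[0..6]=-17 -> [0, -5, -10, -13, -14, -19, -17]
Output sum: -78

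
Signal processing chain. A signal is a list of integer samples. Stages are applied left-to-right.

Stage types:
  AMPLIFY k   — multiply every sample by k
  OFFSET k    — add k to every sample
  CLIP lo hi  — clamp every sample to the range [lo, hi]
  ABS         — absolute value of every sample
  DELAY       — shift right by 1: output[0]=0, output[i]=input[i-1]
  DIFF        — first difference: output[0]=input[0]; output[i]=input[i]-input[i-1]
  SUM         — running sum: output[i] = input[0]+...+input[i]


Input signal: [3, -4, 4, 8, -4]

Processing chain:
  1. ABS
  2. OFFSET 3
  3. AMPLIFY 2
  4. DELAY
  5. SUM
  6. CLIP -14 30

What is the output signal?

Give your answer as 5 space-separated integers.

Answer: 0 12 26 30 30

Derivation:
Input: [3, -4, 4, 8, -4]
Stage 1 (ABS): |3|=3, |-4|=4, |4|=4, |8|=8, |-4|=4 -> [3, 4, 4, 8, 4]
Stage 2 (OFFSET 3): 3+3=6, 4+3=7, 4+3=7, 8+3=11, 4+3=7 -> [6, 7, 7, 11, 7]
Stage 3 (AMPLIFY 2): 6*2=12, 7*2=14, 7*2=14, 11*2=22, 7*2=14 -> [12, 14, 14, 22, 14]
Stage 4 (DELAY): [0, 12, 14, 14, 22] = [0, 12, 14, 14, 22] -> [0, 12, 14, 14, 22]
Stage 5 (SUM): sum[0..0]=0, sum[0..1]=12, sum[0..2]=26, sum[0..3]=40, sum[0..4]=62 -> [0, 12, 26, 40, 62]
Stage 6 (CLIP -14 30): clip(0,-14,30)=0, clip(12,-14,30)=12, clip(26,-14,30)=26, clip(40,-14,30)=30, clip(62,-14,30)=30 -> [0, 12, 26, 30, 30]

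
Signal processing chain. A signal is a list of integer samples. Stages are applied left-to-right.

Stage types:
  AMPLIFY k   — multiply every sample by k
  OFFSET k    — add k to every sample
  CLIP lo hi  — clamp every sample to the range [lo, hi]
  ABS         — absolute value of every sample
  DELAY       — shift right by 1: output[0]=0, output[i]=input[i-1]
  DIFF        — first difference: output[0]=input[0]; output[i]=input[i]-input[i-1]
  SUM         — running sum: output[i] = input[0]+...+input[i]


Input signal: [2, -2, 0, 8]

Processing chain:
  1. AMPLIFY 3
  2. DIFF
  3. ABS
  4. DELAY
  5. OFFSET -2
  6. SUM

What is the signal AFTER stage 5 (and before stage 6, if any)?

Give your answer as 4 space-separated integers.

Input: [2, -2, 0, 8]
Stage 1 (AMPLIFY 3): 2*3=6, -2*3=-6, 0*3=0, 8*3=24 -> [6, -6, 0, 24]
Stage 2 (DIFF): s[0]=6, -6-6=-12, 0--6=6, 24-0=24 -> [6, -12, 6, 24]
Stage 3 (ABS): |6|=6, |-12|=12, |6|=6, |24|=24 -> [6, 12, 6, 24]
Stage 4 (DELAY): [0, 6, 12, 6] = [0, 6, 12, 6] -> [0, 6, 12, 6]
Stage 5 (OFFSET -2): 0+-2=-2, 6+-2=4, 12+-2=10, 6+-2=4 -> [-2, 4, 10, 4]

Answer: -2 4 10 4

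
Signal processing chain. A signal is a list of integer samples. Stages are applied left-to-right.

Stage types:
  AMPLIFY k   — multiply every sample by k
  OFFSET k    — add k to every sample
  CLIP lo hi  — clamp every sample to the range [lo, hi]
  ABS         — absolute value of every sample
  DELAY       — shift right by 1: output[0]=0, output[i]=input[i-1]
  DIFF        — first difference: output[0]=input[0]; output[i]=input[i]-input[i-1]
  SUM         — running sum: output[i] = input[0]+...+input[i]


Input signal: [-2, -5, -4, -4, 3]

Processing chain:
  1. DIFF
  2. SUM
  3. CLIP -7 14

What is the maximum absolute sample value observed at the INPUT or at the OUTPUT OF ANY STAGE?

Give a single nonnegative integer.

Input: [-2, -5, -4, -4, 3] (max |s|=5)
Stage 1 (DIFF): s[0]=-2, -5--2=-3, -4--5=1, -4--4=0, 3--4=7 -> [-2, -3, 1, 0, 7] (max |s|=7)
Stage 2 (SUM): sum[0..0]=-2, sum[0..1]=-5, sum[0..2]=-4, sum[0..3]=-4, sum[0..4]=3 -> [-2, -5, -4, -4, 3] (max |s|=5)
Stage 3 (CLIP -7 14): clip(-2,-7,14)=-2, clip(-5,-7,14)=-5, clip(-4,-7,14)=-4, clip(-4,-7,14)=-4, clip(3,-7,14)=3 -> [-2, -5, -4, -4, 3] (max |s|=5)
Overall max amplitude: 7

Answer: 7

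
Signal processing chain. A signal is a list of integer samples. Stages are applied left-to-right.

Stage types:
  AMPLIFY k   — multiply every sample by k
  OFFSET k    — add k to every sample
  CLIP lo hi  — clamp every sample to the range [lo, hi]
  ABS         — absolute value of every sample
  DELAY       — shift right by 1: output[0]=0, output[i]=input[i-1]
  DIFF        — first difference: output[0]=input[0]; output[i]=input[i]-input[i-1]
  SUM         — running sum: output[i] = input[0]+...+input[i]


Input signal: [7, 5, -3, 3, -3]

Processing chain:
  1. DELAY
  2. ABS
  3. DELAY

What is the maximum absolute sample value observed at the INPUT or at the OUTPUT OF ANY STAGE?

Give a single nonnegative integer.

Answer: 7

Derivation:
Input: [7, 5, -3, 3, -3] (max |s|=7)
Stage 1 (DELAY): [0, 7, 5, -3, 3] = [0, 7, 5, -3, 3] -> [0, 7, 5, -3, 3] (max |s|=7)
Stage 2 (ABS): |0|=0, |7|=7, |5|=5, |-3|=3, |3|=3 -> [0, 7, 5, 3, 3] (max |s|=7)
Stage 3 (DELAY): [0, 0, 7, 5, 3] = [0, 0, 7, 5, 3] -> [0, 0, 7, 5, 3] (max |s|=7)
Overall max amplitude: 7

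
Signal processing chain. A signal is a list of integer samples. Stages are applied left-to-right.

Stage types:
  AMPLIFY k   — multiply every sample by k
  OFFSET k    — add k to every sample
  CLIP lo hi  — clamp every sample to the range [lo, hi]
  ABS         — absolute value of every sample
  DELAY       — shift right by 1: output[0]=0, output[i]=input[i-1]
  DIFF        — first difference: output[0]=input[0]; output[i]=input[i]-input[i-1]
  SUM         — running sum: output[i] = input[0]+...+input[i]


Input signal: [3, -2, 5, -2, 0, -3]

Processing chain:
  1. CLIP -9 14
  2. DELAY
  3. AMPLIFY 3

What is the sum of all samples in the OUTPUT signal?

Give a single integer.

Answer: 12

Derivation:
Input: [3, -2, 5, -2, 0, -3]
Stage 1 (CLIP -9 14): clip(3,-9,14)=3, clip(-2,-9,14)=-2, clip(5,-9,14)=5, clip(-2,-9,14)=-2, clip(0,-9,14)=0, clip(-3,-9,14)=-3 -> [3, -2, 5, -2, 0, -3]
Stage 2 (DELAY): [0, 3, -2, 5, -2, 0] = [0, 3, -2, 5, -2, 0] -> [0, 3, -2, 5, -2, 0]
Stage 3 (AMPLIFY 3): 0*3=0, 3*3=9, -2*3=-6, 5*3=15, -2*3=-6, 0*3=0 -> [0, 9, -6, 15, -6, 0]
Output sum: 12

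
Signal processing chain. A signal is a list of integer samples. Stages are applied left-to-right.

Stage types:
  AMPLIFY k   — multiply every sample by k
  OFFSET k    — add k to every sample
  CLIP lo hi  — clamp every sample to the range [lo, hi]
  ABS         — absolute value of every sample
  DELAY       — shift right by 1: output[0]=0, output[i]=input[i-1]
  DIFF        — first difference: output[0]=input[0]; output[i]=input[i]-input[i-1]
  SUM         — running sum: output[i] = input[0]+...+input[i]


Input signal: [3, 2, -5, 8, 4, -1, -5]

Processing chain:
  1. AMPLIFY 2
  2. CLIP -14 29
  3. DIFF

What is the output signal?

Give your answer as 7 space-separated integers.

Answer: 6 -2 -14 26 -8 -10 -8

Derivation:
Input: [3, 2, -5, 8, 4, -1, -5]
Stage 1 (AMPLIFY 2): 3*2=6, 2*2=4, -5*2=-10, 8*2=16, 4*2=8, -1*2=-2, -5*2=-10 -> [6, 4, -10, 16, 8, -2, -10]
Stage 2 (CLIP -14 29): clip(6,-14,29)=6, clip(4,-14,29)=4, clip(-10,-14,29)=-10, clip(16,-14,29)=16, clip(8,-14,29)=8, clip(-2,-14,29)=-2, clip(-10,-14,29)=-10 -> [6, 4, -10, 16, 8, -2, -10]
Stage 3 (DIFF): s[0]=6, 4-6=-2, -10-4=-14, 16--10=26, 8-16=-8, -2-8=-10, -10--2=-8 -> [6, -2, -14, 26, -8, -10, -8]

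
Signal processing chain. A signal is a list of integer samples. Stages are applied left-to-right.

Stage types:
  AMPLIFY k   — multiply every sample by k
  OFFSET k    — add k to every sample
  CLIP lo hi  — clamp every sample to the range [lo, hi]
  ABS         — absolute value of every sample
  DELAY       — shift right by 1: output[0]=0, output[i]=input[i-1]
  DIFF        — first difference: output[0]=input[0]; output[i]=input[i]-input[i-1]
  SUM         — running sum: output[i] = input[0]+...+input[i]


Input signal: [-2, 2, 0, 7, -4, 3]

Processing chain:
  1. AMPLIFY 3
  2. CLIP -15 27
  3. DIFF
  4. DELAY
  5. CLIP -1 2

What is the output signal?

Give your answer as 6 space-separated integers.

Input: [-2, 2, 0, 7, -4, 3]
Stage 1 (AMPLIFY 3): -2*3=-6, 2*3=6, 0*3=0, 7*3=21, -4*3=-12, 3*3=9 -> [-6, 6, 0, 21, -12, 9]
Stage 2 (CLIP -15 27): clip(-6,-15,27)=-6, clip(6,-15,27)=6, clip(0,-15,27)=0, clip(21,-15,27)=21, clip(-12,-15,27)=-12, clip(9,-15,27)=9 -> [-6, 6, 0, 21, -12, 9]
Stage 3 (DIFF): s[0]=-6, 6--6=12, 0-6=-6, 21-0=21, -12-21=-33, 9--12=21 -> [-6, 12, -6, 21, -33, 21]
Stage 4 (DELAY): [0, -6, 12, -6, 21, -33] = [0, -6, 12, -6, 21, -33] -> [0, -6, 12, -6, 21, -33]
Stage 5 (CLIP -1 2): clip(0,-1,2)=0, clip(-6,-1,2)=-1, clip(12,-1,2)=2, clip(-6,-1,2)=-1, clip(21,-1,2)=2, clip(-33,-1,2)=-1 -> [0, -1, 2, -1, 2, -1]

Answer: 0 -1 2 -1 2 -1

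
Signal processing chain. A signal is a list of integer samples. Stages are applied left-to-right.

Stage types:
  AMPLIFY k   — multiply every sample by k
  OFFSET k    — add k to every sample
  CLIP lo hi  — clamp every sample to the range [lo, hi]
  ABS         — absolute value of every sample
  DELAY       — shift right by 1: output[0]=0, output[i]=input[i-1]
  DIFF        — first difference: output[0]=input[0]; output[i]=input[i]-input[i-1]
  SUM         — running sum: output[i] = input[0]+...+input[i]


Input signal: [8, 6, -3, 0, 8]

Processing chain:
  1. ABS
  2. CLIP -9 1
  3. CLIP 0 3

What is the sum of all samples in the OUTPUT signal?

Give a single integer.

Answer: 4

Derivation:
Input: [8, 6, -3, 0, 8]
Stage 1 (ABS): |8|=8, |6|=6, |-3|=3, |0|=0, |8|=8 -> [8, 6, 3, 0, 8]
Stage 2 (CLIP -9 1): clip(8,-9,1)=1, clip(6,-9,1)=1, clip(3,-9,1)=1, clip(0,-9,1)=0, clip(8,-9,1)=1 -> [1, 1, 1, 0, 1]
Stage 3 (CLIP 0 3): clip(1,0,3)=1, clip(1,0,3)=1, clip(1,0,3)=1, clip(0,0,3)=0, clip(1,0,3)=1 -> [1, 1, 1, 0, 1]
Output sum: 4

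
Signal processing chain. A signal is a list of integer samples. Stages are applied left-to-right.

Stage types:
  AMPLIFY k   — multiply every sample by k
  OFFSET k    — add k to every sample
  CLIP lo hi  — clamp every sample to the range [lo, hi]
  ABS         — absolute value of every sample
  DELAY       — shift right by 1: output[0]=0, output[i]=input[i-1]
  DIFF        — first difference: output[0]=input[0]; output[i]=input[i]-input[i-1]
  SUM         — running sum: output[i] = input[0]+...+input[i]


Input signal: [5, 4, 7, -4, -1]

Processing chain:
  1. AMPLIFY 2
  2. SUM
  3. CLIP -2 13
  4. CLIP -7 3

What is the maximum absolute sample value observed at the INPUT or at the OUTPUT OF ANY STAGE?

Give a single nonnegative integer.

Answer: 32

Derivation:
Input: [5, 4, 7, -4, -1] (max |s|=7)
Stage 1 (AMPLIFY 2): 5*2=10, 4*2=8, 7*2=14, -4*2=-8, -1*2=-2 -> [10, 8, 14, -8, -2] (max |s|=14)
Stage 2 (SUM): sum[0..0]=10, sum[0..1]=18, sum[0..2]=32, sum[0..3]=24, sum[0..4]=22 -> [10, 18, 32, 24, 22] (max |s|=32)
Stage 3 (CLIP -2 13): clip(10,-2,13)=10, clip(18,-2,13)=13, clip(32,-2,13)=13, clip(24,-2,13)=13, clip(22,-2,13)=13 -> [10, 13, 13, 13, 13] (max |s|=13)
Stage 4 (CLIP -7 3): clip(10,-7,3)=3, clip(13,-7,3)=3, clip(13,-7,3)=3, clip(13,-7,3)=3, clip(13,-7,3)=3 -> [3, 3, 3, 3, 3] (max |s|=3)
Overall max amplitude: 32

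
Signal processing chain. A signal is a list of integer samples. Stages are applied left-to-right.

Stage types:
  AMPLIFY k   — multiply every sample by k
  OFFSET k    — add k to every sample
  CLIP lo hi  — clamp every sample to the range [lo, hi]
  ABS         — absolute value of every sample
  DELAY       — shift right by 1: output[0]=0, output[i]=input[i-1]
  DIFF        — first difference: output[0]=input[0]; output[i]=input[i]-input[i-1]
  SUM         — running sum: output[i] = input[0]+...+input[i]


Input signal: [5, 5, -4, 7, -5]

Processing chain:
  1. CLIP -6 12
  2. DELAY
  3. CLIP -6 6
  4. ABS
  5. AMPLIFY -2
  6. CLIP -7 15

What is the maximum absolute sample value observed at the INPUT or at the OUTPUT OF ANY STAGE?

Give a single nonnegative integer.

Answer: 12

Derivation:
Input: [5, 5, -4, 7, -5] (max |s|=7)
Stage 1 (CLIP -6 12): clip(5,-6,12)=5, clip(5,-6,12)=5, clip(-4,-6,12)=-4, clip(7,-6,12)=7, clip(-5,-6,12)=-5 -> [5, 5, -4, 7, -5] (max |s|=7)
Stage 2 (DELAY): [0, 5, 5, -4, 7] = [0, 5, 5, -4, 7] -> [0, 5, 5, -4, 7] (max |s|=7)
Stage 3 (CLIP -6 6): clip(0,-6,6)=0, clip(5,-6,6)=5, clip(5,-6,6)=5, clip(-4,-6,6)=-4, clip(7,-6,6)=6 -> [0, 5, 5, -4, 6] (max |s|=6)
Stage 4 (ABS): |0|=0, |5|=5, |5|=5, |-4|=4, |6|=6 -> [0, 5, 5, 4, 6] (max |s|=6)
Stage 5 (AMPLIFY -2): 0*-2=0, 5*-2=-10, 5*-2=-10, 4*-2=-8, 6*-2=-12 -> [0, -10, -10, -8, -12] (max |s|=12)
Stage 6 (CLIP -7 15): clip(0,-7,15)=0, clip(-10,-7,15)=-7, clip(-10,-7,15)=-7, clip(-8,-7,15)=-7, clip(-12,-7,15)=-7 -> [0, -7, -7, -7, -7] (max |s|=7)
Overall max amplitude: 12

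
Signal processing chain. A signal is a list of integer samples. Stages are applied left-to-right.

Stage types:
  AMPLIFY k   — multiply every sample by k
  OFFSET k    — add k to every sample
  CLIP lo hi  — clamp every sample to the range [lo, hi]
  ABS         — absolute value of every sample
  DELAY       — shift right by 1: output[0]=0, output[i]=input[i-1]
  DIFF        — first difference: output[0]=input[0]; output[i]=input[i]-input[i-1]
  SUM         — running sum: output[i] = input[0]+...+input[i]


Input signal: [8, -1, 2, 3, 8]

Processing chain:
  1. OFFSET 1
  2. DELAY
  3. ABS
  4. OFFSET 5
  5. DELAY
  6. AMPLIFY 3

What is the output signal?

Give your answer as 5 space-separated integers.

Answer: 0 15 42 15 24

Derivation:
Input: [8, -1, 2, 3, 8]
Stage 1 (OFFSET 1): 8+1=9, -1+1=0, 2+1=3, 3+1=4, 8+1=9 -> [9, 0, 3, 4, 9]
Stage 2 (DELAY): [0, 9, 0, 3, 4] = [0, 9, 0, 3, 4] -> [0, 9, 0, 3, 4]
Stage 3 (ABS): |0|=0, |9|=9, |0|=0, |3|=3, |4|=4 -> [0, 9, 0, 3, 4]
Stage 4 (OFFSET 5): 0+5=5, 9+5=14, 0+5=5, 3+5=8, 4+5=9 -> [5, 14, 5, 8, 9]
Stage 5 (DELAY): [0, 5, 14, 5, 8] = [0, 5, 14, 5, 8] -> [0, 5, 14, 5, 8]
Stage 6 (AMPLIFY 3): 0*3=0, 5*3=15, 14*3=42, 5*3=15, 8*3=24 -> [0, 15, 42, 15, 24]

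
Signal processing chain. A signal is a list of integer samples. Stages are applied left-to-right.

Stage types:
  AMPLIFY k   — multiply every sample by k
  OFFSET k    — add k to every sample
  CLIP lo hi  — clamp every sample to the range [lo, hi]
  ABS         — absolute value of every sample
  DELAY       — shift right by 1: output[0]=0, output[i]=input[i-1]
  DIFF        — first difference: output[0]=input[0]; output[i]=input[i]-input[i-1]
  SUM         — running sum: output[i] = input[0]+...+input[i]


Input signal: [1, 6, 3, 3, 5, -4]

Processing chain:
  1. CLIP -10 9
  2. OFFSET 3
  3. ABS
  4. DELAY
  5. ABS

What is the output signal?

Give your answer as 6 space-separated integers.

Answer: 0 4 9 6 6 8

Derivation:
Input: [1, 6, 3, 3, 5, -4]
Stage 1 (CLIP -10 9): clip(1,-10,9)=1, clip(6,-10,9)=6, clip(3,-10,9)=3, clip(3,-10,9)=3, clip(5,-10,9)=5, clip(-4,-10,9)=-4 -> [1, 6, 3, 3, 5, -4]
Stage 2 (OFFSET 3): 1+3=4, 6+3=9, 3+3=6, 3+3=6, 5+3=8, -4+3=-1 -> [4, 9, 6, 6, 8, -1]
Stage 3 (ABS): |4|=4, |9|=9, |6|=6, |6|=6, |8|=8, |-1|=1 -> [4, 9, 6, 6, 8, 1]
Stage 4 (DELAY): [0, 4, 9, 6, 6, 8] = [0, 4, 9, 6, 6, 8] -> [0, 4, 9, 6, 6, 8]
Stage 5 (ABS): |0|=0, |4|=4, |9|=9, |6|=6, |6|=6, |8|=8 -> [0, 4, 9, 6, 6, 8]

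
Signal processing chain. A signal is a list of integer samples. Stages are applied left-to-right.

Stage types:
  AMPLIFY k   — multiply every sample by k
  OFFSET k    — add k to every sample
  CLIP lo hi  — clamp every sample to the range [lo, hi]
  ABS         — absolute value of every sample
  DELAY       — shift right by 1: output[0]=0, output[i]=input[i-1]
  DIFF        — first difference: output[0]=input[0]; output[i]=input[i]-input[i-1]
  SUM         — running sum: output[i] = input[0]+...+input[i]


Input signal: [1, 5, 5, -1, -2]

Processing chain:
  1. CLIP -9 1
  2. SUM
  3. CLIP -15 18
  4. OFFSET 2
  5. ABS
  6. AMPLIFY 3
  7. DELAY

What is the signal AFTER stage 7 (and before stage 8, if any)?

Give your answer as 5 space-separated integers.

Input: [1, 5, 5, -1, -2]
Stage 1 (CLIP -9 1): clip(1,-9,1)=1, clip(5,-9,1)=1, clip(5,-9,1)=1, clip(-1,-9,1)=-1, clip(-2,-9,1)=-2 -> [1, 1, 1, -1, -2]
Stage 2 (SUM): sum[0..0]=1, sum[0..1]=2, sum[0..2]=3, sum[0..3]=2, sum[0..4]=0 -> [1, 2, 3, 2, 0]
Stage 3 (CLIP -15 18): clip(1,-15,18)=1, clip(2,-15,18)=2, clip(3,-15,18)=3, clip(2,-15,18)=2, clip(0,-15,18)=0 -> [1, 2, 3, 2, 0]
Stage 4 (OFFSET 2): 1+2=3, 2+2=4, 3+2=5, 2+2=4, 0+2=2 -> [3, 4, 5, 4, 2]
Stage 5 (ABS): |3|=3, |4|=4, |5|=5, |4|=4, |2|=2 -> [3, 4, 5, 4, 2]
Stage 6 (AMPLIFY 3): 3*3=9, 4*3=12, 5*3=15, 4*3=12, 2*3=6 -> [9, 12, 15, 12, 6]
Stage 7 (DELAY): [0, 9, 12, 15, 12] = [0, 9, 12, 15, 12] -> [0, 9, 12, 15, 12]

Answer: 0 9 12 15 12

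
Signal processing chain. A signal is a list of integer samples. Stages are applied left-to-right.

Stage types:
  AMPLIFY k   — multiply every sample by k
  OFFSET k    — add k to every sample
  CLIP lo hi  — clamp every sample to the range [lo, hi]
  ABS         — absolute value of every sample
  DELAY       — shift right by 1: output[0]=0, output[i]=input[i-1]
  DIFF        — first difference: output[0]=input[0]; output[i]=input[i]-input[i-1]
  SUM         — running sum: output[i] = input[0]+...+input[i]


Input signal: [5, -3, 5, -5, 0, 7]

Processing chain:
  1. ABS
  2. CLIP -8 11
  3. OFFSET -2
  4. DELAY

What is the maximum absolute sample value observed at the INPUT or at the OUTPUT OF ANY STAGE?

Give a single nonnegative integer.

Input: [5, -3, 5, -5, 0, 7] (max |s|=7)
Stage 1 (ABS): |5|=5, |-3|=3, |5|=5, |-5|=5, |0|=0, |7|=7 -> [5, 3, 5, 5, 0, 7] (max |s|=7)
Stage 2 (CLIP -8 11): clip(5,-8,11)=5, clip(3,-8,11)=3, clip(5,-8,11)=5, clip(5,-8,11)=5, clip(0,-8,11)=0, clip(7,-8,11)=7 -> [5, 3, 5, 5, 0, 7] (max |s|=7)
Stage 3 (OFFSET -2): 5+-2=3, 3+-2=1, 5+-2=3, 5+-2=3, 0+-2=-2, 7+-2=5 -> [3, 1, 3, 3, -2, 5] (max |s|=5)
Stage 4 (DELAY): [0, 3, 1, 3, 3, -2] = [0, 3, 1, 3, 3, -2] -> [0, 3, 1, 3, 3, -2] (max |s|=3)
Overall max amplitude: 7

Answer: 7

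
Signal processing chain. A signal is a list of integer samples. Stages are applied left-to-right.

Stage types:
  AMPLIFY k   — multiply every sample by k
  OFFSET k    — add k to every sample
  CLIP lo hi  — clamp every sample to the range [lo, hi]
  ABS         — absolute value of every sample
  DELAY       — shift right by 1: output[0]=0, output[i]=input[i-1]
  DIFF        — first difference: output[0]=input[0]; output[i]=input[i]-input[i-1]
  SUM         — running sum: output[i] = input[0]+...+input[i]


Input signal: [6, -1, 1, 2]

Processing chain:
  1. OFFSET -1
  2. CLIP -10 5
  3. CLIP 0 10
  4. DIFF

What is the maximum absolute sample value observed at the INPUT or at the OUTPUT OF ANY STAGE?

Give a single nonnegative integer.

Input: [6, -1, 1, 2] (max |s|=6)
Stage 1 (OFFSET -1): 6+-1=5, -1+-1=-2, 1+-1=0, 2+-1=1 -> [5, -2, 0, 1] (max |s|=5)
Stage 2 (CLIP -10 5): clip(5,-10,5)=5, clip(-2,-10,5)=-2, clip(0,-10,5)=0, clip(1,-10,5)=1 -> [5, -2, 0, 1] (max |s|=5)
Stage 3 (CLIP 0 10): clip(5,0,10)=5, clip(-2,0,10)=0, clip(0,0,10)=0, clip(1,0,10)=1 -> [5, 0, 0, 1] (max |s|=5)
Stage 4 (DIFF): s[0]=5, 0-5=-5, 0-0=0, 1-0=1 -> [5, -5, 0, 1] (max |s|=5)
Overall max amplitude: 6

Answer: 6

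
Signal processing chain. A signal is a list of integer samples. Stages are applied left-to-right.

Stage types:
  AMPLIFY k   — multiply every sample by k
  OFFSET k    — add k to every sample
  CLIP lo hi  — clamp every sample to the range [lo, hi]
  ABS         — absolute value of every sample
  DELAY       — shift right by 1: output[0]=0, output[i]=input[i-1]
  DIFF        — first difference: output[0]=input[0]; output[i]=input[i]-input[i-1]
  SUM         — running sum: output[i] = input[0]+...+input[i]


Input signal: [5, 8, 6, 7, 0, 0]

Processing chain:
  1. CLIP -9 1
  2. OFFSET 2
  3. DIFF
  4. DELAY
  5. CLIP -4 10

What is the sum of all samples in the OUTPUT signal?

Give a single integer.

Input: [5, 8, 6, 7, 0, 0]
Stage 1 (CLIP -9 1): clip(5,-9,1)=1, clip(8,-9,1)=1, clip(6,-9,1)=1, clip(7,-9,1)=1, clip(0,-9,1)=0, clip(0,-9,1)=0 -> [1, 1, 1, 1, 0, 0]
Stage 2 (OFFSET 2): 1+2=3, 1+2=3, 1+2=3, 1+2=3, 0+2=2, 0+2=2 -> [3, 3, 3, 3, 2, 2]
Stage 3 (DIFF): s[0]=3, 3-3=0, 3-3=0, 3-3=0, 2-3=-1, 2-2=0 -> [3, 0, 0, 0, -1, 0]
Stage 4 (DELAY): [0, 3, 0, 0, 0, -1] = [0, 3, 0, 0, 0, -1] -> [0, 3, 0, 0, 0, -1]
Stage 5 (CLIP -4 10): clip(0,-4,10)=0, clip(3,-4,10)=3, clip(0,-4,10)=0, clip(0,-4,10)=0, clip(0,-4,10)=0, clip(-1,-4,10)=-1 -> [0, 3, 0, 0, 0, -1]
Output sum: 2

Answer: 2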